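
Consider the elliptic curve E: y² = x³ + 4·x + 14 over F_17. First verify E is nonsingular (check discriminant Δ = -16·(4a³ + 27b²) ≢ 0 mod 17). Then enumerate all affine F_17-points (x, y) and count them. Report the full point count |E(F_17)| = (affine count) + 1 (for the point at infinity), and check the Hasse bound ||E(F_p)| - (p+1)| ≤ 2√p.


Affine points = {(1, 6), (1, 11), (2, 8), (2, 9), (3, 6), (3, 11), (4, 3), (4, 14), (6, 4), (6, 13), (10, 0), (13, 6), (13, 11), (14, 3), (14, 14), (15, 7), (15, 10), (16, 3), (16, 14)}; affine count = 19; |E(F_17)| = 20.

Discriminant check: Δ ∝ 4a³ + 27b² = 4·4³ + 27·14² = 4·64 + 27·196 ≡ 6 (mod 17). Nonzero ⇒ E is nonsingular.
For each x ∈ F_17, compute rhs = x³ + 4·x + 14 mod 17, then count y ∈ F_17 with y² ≡ rhs.
  x = 0: rhs = 14, matching y values: none (0 points).
  x = 1: rhs = 2, matching y values: 6, 11 (2 points).
  x = 2: rhs = 13, matching y values: 8, 9 (2 points).
  x = 3: rhs = 2, matching y values: 6, 11 (2 points).
  x = 4: rhs = 9, matching y values: 3, 14 (2 points).
  x = 5: rhs = 6, matching y values: none (0 points).
  x = 6: rhs = 16, matching y values: 4, 13 (2 points).
  x = 7: rhs = 11, matching y values: none (0 points).
  x = 8: rhs = 14, matching y values: none (0 points).
  x = 9: rhs = 14, matching y values: none (0 points).
  x = 10: rhs = 0, matching y values: 0 (1 points).
  x = 11: rhs = 12, matching y values: none (0 points).
  x = 12: rhs = 5, matching y values: none (0 points).
  x = 13: rhs = 2, matching y values: 6, 11 (2 points).
  x = 14: rhs = 9, matching y values: 3, 14 (2 points).
  x = 15: rhs = 15, matching y values: 7, 10 (2 points).
  x = 16: rhs = 9, matching y values: 3, 14 (2 points).
Total affine count: 19.
Full point count |E(F_17)| = 19 + 1 = 20.
Hasse bound: |20 − (17+1)| = |2| = 2 ≤ 2√17 ≈ 8.2462 ✓.


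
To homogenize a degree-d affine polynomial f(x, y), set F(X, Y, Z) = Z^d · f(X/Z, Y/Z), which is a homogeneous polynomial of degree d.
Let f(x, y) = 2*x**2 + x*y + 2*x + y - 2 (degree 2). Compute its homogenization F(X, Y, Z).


F(X, Y, Z) = 2*X**2 + X*Y + 2*X*Z + Y*Z - 2*Z**2

deg(f) = 2.
Substitute x = X/Z, y = Y/Z into f, then multiply by Z^2.
  monomial 2·x^2·y^0 ↦ 2·X^2·Y^0·Z^0.
  monomial 1·x^1·y^1 ↦ 1·X^1·Y^1·Z^0.
  monomial 2·x^1·y^0 ↦ 2·X^1·Y^0·Z^1.
  monomial 1·x^0·y^1 ↦ 1·X^0·Y^1·Z^1.
  monomial -2·x^0·y^0 ↦ -2·X^0·Y^0·Z^2.
Collecting: F(X, Y, Z) = 2*X**2 + X*Y + 2*X*Z + Y*Z - 2*Z**2.


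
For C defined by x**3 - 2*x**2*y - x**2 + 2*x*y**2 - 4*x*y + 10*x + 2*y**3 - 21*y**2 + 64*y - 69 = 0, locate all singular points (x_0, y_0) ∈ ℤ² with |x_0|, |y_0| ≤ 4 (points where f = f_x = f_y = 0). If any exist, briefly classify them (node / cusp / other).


Singular points: {(2, 3)}; classification: node.

Compute partial derivatives:
  f_x = 3*x**2 - 4*x*y - 2*x + 2*y**2 - 4*y + 10.
  f_y = -2*x**2 + 4*x*y - 4*x + 6*y**2 - 42*y + 64.
Scan x_0 ∈ {−4, ..., 4}. For each x_0, f_y(x_0, y) is a polynomial in y; find its integer roots y ∈ {−4, ..., 4}, then test f_x and f at those candidates.
  x = -4: f_y(-4, y) = 6*y**2 - 58*y + 48; no integer root y with |y| ≤ 4.
  x = -3: f_y(-3, y) = 6*y**2 - 54*y + 58; no integer root y with |y| ≤ 4.
  x = -2: f_y(-2, y) = 6*y**2 - 50*y + 64; no integer root y with |y| ≤ 4.
  x = -1: f_y(-1, y) = 6*y**2 - 46*y + 66; no integer root y with |y| ≤ 4.
  x = 0: f_y(0, y) = 6*y**2 - 42*y + 64; no integer root y with |y| ≤ 4.
  x = 1: f_y(1, y) = 6*y**2 - 38*y + 58; no integer root y with |y| ≤ 4.
  x = 2: f_y(2, y) = 6*y**2 - 34*y + 48; vanishes at y ∈ {3}. (2, 3): f_x = 0, f = 0 — SINGULAR.
  x = 3: f_y(3, y) = 6*y**2 - 30*y + 34; no integer root y with |y| ≤ 4.
  x = 4: f_y(4, y) = 6*y**2 - 26*y + 16; no integer root y with |y| ≤ 4.
Only singular point on the grid: (2, 3).
Classify: substitute x = 2 + u, y = 3 + v and expand: f = u**3 - 2*u**2*v - u**2 + 2*u*v**2 + 2*v**3 + v**2.
No constant or linear terms (consistent with a singular point). Quadratic part: -u**2 + v**2. Cubic part: u**3 - 2*u**2*v + 2*u*v**2 + 2*v**3.
The quadratic part v**2 - u**2 = (v − u)(v + u) splits into two distinct linear factors, so there are two distinct tangent lines y − 3 = ±(x − 2) — this is a node (ordinary double point).
Classification: node.


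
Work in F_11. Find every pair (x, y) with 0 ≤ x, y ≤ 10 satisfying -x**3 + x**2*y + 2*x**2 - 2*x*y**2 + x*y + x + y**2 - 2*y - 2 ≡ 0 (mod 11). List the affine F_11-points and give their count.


Affine F_11-points: {(0, 6), (0, 7), (1, 0), (2, 0), (2, 5), (4, 2), (4, 10), (6, 9), (10, 0), (10, 8)}; count = 10.

For each of the 121 pairs (x, y) ∈ F_11², evaluate f(x, y) mod 11. Record the zeros.
  x = 0: [0↦9, 1↦8, 2↦9, 3↦1, 4↦6, 5↦2, 6↦0, 7↦0, 8↦2, 9↦6, 10↦1]  zeros at y ∈ {6, 7}
  x = 1: [0↦0, 1↦10, 2↦7, 3↦2, 4↦6, 5↦8, 6↦8, 7↦6, 8↦2, 9↦7, 10↦10]  zeros at y ∈ {0}
  x = 2: [0↦0, 1↦1, 2↦7, 3↦7, 4↦1, 5↦0, 6↦4, 7↦2, 8↦5, 9↦2, 10↦4]  zeros at y ∈ {0, 5}
  x = 3: [0↦3, 1↦8, 2↦3, 3↦10, 4↦7, 5↦5, 6↦4, 7↦4, 8↦5, 9↦7, 10↦10]  zeros at y ∈ ∅
  x = 4: [0↦3, 1↦3, 2↦0, 3↦5, 4↦7, 5↦6, 6↦2, 7↦6, 8↦7, 9↦5, 10↦0]  zeros at y ∈ {2, 10}
  x = 5: [0↦5, 1↦2, 2↦3, 3↦8, 4↦6, 5↦8, 6↦3, 7↦2, 8↦5, 9↦1, 10↦1]  zeros at y ∈ ∅
  x = 6: [0↦3, 1↦10, 2↦6, 3↦2, 4↦9, 5↦5, 6↦1, 7↦8, 8↦4, 9↦0, 10↦7]  zeros at y ∈ {9}
  x = 7: [0↦2, 1↦10, 2↦3, 3↦3, 4↦10, 5↦2, 6↦1, 7↦7, 8↦9, 9↦7, 10↦1]  zeros at y ∈ ∅
  x = 8: [0↦7, 1↦7, 2↦10, 3↦5, 4↦3, 5↦4, 6↦8, 7↦4, 8↦3, 9↦5, 10↦10]  zeros at y ∈ ∅
  x = 9: [0↦1, 1↦6, 2↦10, 3↦2, 4↦4, 5↦5, 6↦5, 7↦4, 8↦2, 9↦10, 10↦6]  zeros at y ∈ ∅
  x = 10: [0↦0, 1↦1, 2↦8, 3↦10, 4↦7, 5↦10, 6↦8, 7↦1, 8↦0, 9↦5, 10↦5]  zeros at y ∈ {0, 8}
Collecting zeros: affine points = {(0, 6), (0, 7), (1, 0), (2, 0), (2, 5), (4, 2), (4, 10), (6, 9), (10, 0), (10, 8)}.
Total count |C(F_11)_aff| = 10.


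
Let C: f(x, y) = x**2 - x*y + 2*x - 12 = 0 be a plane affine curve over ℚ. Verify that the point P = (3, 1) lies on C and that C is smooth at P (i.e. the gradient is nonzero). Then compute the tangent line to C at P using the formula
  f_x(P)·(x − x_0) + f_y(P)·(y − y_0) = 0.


Tangent line at P: 7*x - 3*y - 18 = 0.

Step 1: f(3, 1) = 0, so P lies on C.
Step 2: partial derivatives
  f_x(x, y) = 2*x - y + 2, f_y(x, y) = -x.
  f_x(P) = 7, f_y(P) = -3 (gradient nonzero, so P is smooth).
Step 3: tangent line at P: 7·(x − 3) + -3·(y − 1) = 0.
Expanding: 7*x - 3*y - 18 = 0.


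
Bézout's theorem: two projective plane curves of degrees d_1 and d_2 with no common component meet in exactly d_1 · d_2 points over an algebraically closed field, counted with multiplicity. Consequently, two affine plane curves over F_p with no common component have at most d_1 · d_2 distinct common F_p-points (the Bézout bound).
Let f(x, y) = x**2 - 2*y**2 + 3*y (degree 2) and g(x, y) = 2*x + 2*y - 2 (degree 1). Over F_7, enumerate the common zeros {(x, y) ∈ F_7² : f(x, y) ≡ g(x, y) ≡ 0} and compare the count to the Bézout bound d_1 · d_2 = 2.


Common zeros: ∅; count = 0; Bézout bound = 2.

deg(f) = 2, deg(g) = 1, so Bézout bound = 2.
Scan x ∈ F_7. For each x, list the y ∈ F_7 with f(x, y) ≡ 0 and those with g(x, y) ≡ 0 (mod 7); the common zeros in that column are the intersection.
  x = 0: f ≡ 0 at y ∈ {0, 5}; g ≡ 0 at y ∈ {1}; common: ∅.
  x = 1: f ≡ 0 at y ∈ ∅; g ≡ 0 at y ∈ {0}; common: ∅.
  x = 2: f ≡ 0 at y ∈ ∅; g ≡ 0 at y ∈ {6}; common: ∅.
  x = 3: f ≡ 0 at y ∈ {2, 3}; g ≡ 0 at y ∈ {5}; common: ∅.
  x = 4: f ≡ 0 at y ∈ {2, 3}; g ≡ 0 at y ∈ {4}; common: ∅.
  x = 5: f ≡ 0 at y ∈ ∅; g ≡ 0 at y ∈ {3}; common: ∅.
  x = 6: f ≡ 0 at y ∈ ∅; g ≡ 0 at y ∈ {2}; common: ∅.
Collecting: common zeros = ∅, so the count is 0.
Comparison with the Bézout bound: 0 ≤ 2 = deg(f)·deg(g), as expected for curves with no common component (the affine F_7-count falls short of the bound because intersections may lie at infinity, over extension fields, or carry multiplicity).


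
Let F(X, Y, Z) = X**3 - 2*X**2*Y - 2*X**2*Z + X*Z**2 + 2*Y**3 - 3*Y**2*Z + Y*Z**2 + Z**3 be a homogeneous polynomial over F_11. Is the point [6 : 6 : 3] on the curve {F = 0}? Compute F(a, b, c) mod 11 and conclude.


F(6,6,3) ≡ 9 (mod 11); P is NOT on the curve.

Evaluate F(6, 6, 3) term-by-term (mod 11).
  X**3 ↦ 1·216·1·1 = 216
  -2*X**2*Y ↦ -2·36·6·1 = -432
  -2*X**2*Z ↦ -2·36·1·3 = -216
  X*Z**2 ↦ 1·6·1·9 = 54
  2*Y**3 ↦ 2·1·216·1 = 432
  -3*Y**2*Z ↦ -3·1·36·3 = -324
  Y*Z**2 ↦ 1·1·6·9 = 54
  Z**3 ↦ 1·1·1·27 = 27
Sum: F(6, 6, 3) = (216) + (-432) + (-216) + (54) + (432) + (-324) + (54) + (27) = -189.
Reducing mod 11: -189 ≡ 9 (mod 11).
Since F(a, b, c) ≡ 9 ≠ 0 (mod 11), P does NOT lie on the curve.


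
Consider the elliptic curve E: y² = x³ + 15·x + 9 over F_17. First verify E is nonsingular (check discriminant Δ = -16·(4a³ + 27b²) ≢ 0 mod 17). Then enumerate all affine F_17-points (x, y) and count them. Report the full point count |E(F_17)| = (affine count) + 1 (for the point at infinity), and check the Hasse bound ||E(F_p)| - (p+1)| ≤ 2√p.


Affine points = {(0, 3), (0, 14), (1, 5), (1, 12), (2, 8), (2, 9), (3, 8), (3, 9), (6, 3), (6, 14), (7, 7), (7, 10), (11, 3), (11, 14), (12, 8), (12, 9), (13, 2), (13, 15)}; affine count = 18; |E(F_17)| = 19.

Discriminant check: Δ ∝ 4a³ + 27b² = 4·15³ + 27·9² = 4·3375 + 27·81 ≡ 13 (mod 17). Nonzero ⇒ E is nonsingular.
For each x ∈ F_17, compute rhs = x³ + 15·x + 9 mod 17, then count y ∈ F_17 with y² ≡ rhs.
  x = 0: rhs = 9, matching y values: 3, 14 (2 points).
  x = 1: rhs = 8, matching y values: 5, 12 (2 points).
  x = 2: rhs = 13, matching y values: 8, 9 (2 points).
  x = 3: rhs = 13, matching y values: 8, 9 (2 points).
  x = 4: rhs = 14, matching y values: none (0 points).
  x = 5: rhs = 5, matching y values: none (0 points).
  x = 6: rhs = 9, matching y values: 3, 14 (2 points).
  x = 7: rhs = 15, matching y values: 7, 10 (2 points).
  x = 8: rhs = 12, matching y values: none (0 points).
  x = 9: rhs = 6, matching y values: none (0 points).
  x = 10: rhs = 3, matching y values: none (0 points).
  x = 11: rhs = 9, matching y values: 3, 14 (2 points).
  x = 12: rhs = 13, matching y values: 8, 9 (2 points).
  x = 13: rhs = 4, matching y values: 2, 15 (2 points).
  x = 14: rhs = 5, matching y values: none (0 points).
  x = 15: rhs = 5, matching y values: none (0 points).
  x = 16: rhs = 10, matching y values: none (0 points).
Total affine count: 18.
Full point count |E(F_17)| = 18 + 1 = 19.
Hasse bound: |19 − (17+1)| = |1| = 1 ≤ 2√17 ≈ 8.2462 ✓.


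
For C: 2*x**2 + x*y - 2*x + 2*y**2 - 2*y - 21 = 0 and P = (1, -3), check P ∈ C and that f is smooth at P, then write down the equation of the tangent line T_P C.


Tangent line at P: -x - 13*y - 38 = 0.

Step 1: f(1, -3) = 0, so P lies on C.
Step 2: partial derivatives
  f_x(x, y) = 4*x + y - 2, f_y(x, y) = x + 4*y - 2.
  f_x(P) = -1, f_y(P) = -13 (gradient nonzero, so P is smooth).
Step 3: tangent line at P: -1·(x − 1) + -13·(y − -3) = 0.
Expanding: -x - 13*y - 38 = 0.


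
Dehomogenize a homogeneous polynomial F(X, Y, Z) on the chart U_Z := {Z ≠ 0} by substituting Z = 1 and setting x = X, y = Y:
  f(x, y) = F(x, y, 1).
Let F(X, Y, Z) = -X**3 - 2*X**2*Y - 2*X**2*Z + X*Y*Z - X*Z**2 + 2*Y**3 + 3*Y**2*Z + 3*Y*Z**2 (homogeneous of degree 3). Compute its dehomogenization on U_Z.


f(x, y) = -x**3 - 2*x**2*y - 2*x**2 + x*y - x + 2*y**3 + 3*y**2 + 3*y

On U_Z we set Z = 1. Each monomial c·X^i·Y^j·Z^k in F becomes c·x^i·y^j·1^k = c·x^i·y^j.
Substituting Z = 1: F(X, Y, 1) = -x**3 - 2*x**2*y - 2*x**2 + x*y - x + 2*y**3 + 3*y**2 + 3*y.
Note: deg(f) ≤ deg(F) = 3; strict inequality happens when F is divisible by Z (lost terms).


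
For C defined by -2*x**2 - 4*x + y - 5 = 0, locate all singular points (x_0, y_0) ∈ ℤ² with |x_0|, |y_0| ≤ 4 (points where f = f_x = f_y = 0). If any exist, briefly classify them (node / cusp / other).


No singular points in the scanned grid; C is smooth there.

Compute partial derivatives:
  f_x = -4*x - 4.
  f_y = 1.
f_y = 1 is a nonzero constant, so f_y never vanishes: no point (x, y) can satisfy f = f_x = f_y = 0. In particular no (x, y) ∈ {−4, ..., 4}² is singular; the curve is smooth.


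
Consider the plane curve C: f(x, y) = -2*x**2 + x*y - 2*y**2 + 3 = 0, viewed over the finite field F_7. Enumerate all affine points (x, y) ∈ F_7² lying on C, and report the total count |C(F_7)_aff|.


Affine F_7-points: {(1, 1), (1, 3), (3, 1), (3, 4), (4, 3), (4, 6), (6, 4), (6, 6)}; count = 8.

For each of the 49 pairs (x, y) ∈ F_7², evaluate f(x, y) mod 7. Record the zeros.
  x = 0: [0↦3, 1↦1, 2↦2, 3↦6, 4↦6, 5↦2, 6↦1]  zeros at y ∈ ∅
  x = 1: [0↦1, 1↦0, 2↦2, 3↦0, 4↦1, 5↦5, 6↦5]  zeros at y ∈ {1, 3}
  x = 2: [0↦2, 1↦2, 2↦5, 3↦4, 4↦6, 5↦4, 6↦5]  zeros at y ∈ ∅
  x = 3: [0↦6, 1↦0, 2↦4, 3↦4, 4↦0, 5↦6, 6↦1]  zeros at y ∈ {1, 4}
  x = 4: [0↦6, 1↦1, 2↦6, 3↦0, 4↦4, 5↦4, 6↦0]  zeros at y ∈ {3, 6}
  x = 5: [0↦2, 1↦5, 2↦4, 3↦6, 4↦4, 5↦5, 6↦2]  zeros at y ∈ ∅
  x = 6: [0↦1, 1↦5, 2↦5, 3↦1, 4↦0, 5↦2, 6↦0]  zeros at y ∈ {4, 6}
Collecting zeros: affine points = {(1, 1), (1, 3), (3, 1), (3, 4), (4, 3), (4, 6), (6, 4), (6, 6)}.
Total count |C(F_7)_aff| = 8.


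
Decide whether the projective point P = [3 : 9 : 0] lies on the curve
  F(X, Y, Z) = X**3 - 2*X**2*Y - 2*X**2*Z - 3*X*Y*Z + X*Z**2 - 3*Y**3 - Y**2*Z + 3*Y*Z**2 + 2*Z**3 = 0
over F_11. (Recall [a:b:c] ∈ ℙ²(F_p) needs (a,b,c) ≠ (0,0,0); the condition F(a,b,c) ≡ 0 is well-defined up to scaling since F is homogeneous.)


F(3,9,0) ≡ 10 (mod 11); P is NOT on the curve.

Evaluate F(3, 9, 0) term-by-term (mod 11).
  X**3 ↦ 1·27·1·1 = 27
  -2*X**2*Y ↦ -2·9·9·1 = -162
  -2*X**2*Z ↦ -2·9·1·0 = 0
  -3*X*Y*Z ↦ -3·3·9·0 = 0
  X*Z**2 ↦ 1·3·1·0 = 0
  -3*Y**3 ↦ -3·1·729·1 = -2187
  -Y**2*Z ↦ -1·1·81·0 = 0
  3*Y*Z**2 ↦ 3·1·9·0 = 0
  2*Z**3 ↦ 2·1·1·0 = 0
Sum: F(3, 9, 0) = (27) + (-162) + (0) + (0) + (0) + (-2187) + (0) + (0) + (0) = -2322.
Reducing mod 11: -2322 ≡ 10 (mod 11).
Since F(a, b, c) ≡ 10 ≠ 0 (mod 11), P does NOT lie on the curve.


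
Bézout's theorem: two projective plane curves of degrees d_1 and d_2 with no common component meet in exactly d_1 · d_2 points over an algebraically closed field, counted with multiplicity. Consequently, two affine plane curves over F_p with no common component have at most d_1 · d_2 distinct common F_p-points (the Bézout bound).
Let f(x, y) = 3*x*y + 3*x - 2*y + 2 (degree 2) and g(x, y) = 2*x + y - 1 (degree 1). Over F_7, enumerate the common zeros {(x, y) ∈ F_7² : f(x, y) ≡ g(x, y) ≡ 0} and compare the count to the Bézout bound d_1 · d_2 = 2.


Common zeros: {(0, 1), (4, 0)}; count = 2; Bézout bound = 2.

deg(f) = 2, deg(g) = 1, so Bézout bound = 2.
Scan x ∈ F_7. For each x, list the y ∈ F_7 with f(x, y) ≡ 0 and those with g(x, y) ≡ 0 (mod 7); the common zeros in that column are the intersection.
  x = 0: f ≡ 0 at y ∈ {1}; g ≡ 0 at y ∈ {1}; common: {1}.
  x = 1: f ≡ 0 at y ∈ {2}; g ≡ 0 at y ∈ {6}; common: ∅.
  x = 2: f ≡ 0 at y ∈ {5}; g ≡ 0 at y ∈ {4}; common: ∅.
  x = 3: f ≡ 0 at y ∈ ∅; g ≡ 0 at y ∈ {2}; common: ∅.
  x = 4: f ≡ 0 at y ∈ {0}; g ≡ 0 at y ∈ {0}; common: {0}.
  x = 5: f ≡ 0 at y ∈ {3}; g ≡ 0 at y ∈ {5}; common: ∅.
  x = 6: f ≡ 0 at y ∈ {4}; g ≡ 0 at y ∈ {3}; common: ∅.
Collecting: common zeros = {(0, 1), (4, 0)}, so the count is 2.
Comparison with the Bézout bound: 2 ≤ 2 = deg(f)·deg(g), as expected for curves with no common component (the bound is attained).


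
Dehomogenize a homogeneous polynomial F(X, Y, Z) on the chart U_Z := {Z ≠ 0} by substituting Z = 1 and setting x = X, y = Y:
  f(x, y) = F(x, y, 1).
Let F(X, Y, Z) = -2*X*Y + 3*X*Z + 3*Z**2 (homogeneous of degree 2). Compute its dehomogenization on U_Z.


f(x, y) = -2*x*y + 3*x + 3

On U_Z we set Z = 1. Each monomial c·X^i·Y^j·Z^k in F becomes c·x^i·y^j·1^k = c·x^i·y^j.
Substituting Z = 1: F(X, Y, 1) = -2*x*y + 3*x + 3.
Note: deg(f) ≤ deg(F) = 2; strict inequality happens when F is divisible by Z (lost terms).


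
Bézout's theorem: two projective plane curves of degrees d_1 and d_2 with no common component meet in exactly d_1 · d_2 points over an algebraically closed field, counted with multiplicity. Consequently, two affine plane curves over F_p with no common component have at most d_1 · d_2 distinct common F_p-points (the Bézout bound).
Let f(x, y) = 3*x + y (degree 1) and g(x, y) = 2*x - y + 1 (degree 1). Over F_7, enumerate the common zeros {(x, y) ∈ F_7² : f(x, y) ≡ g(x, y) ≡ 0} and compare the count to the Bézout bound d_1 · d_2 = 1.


Common zeros: {(4, 2)}; count = 1; Bézout bound = 1.

deg(f) = 1, deg(g) = 1, so Bézout bound = 1.
Scan x ∈ F_7. For each x, list the y ∈ F_7 with f(x, y) ≡ 0 and those with g(x, y) ≡ 0 (mod 7); the common zeros in that column are the intersection.
  x = 0: f ≡ 0 at y ∈ {0}; g ≡ 0 at y ∈ {1}; common: ∅.
  x = 1: f ≡ 0 at y ∈ {4}; g ≡ 0 at y ∈ {3}; common: ∅.
  x = 2: f ≡ 0 at y ∈ {1}; g ≡ 0 at y ∈ {5}; common: ∅.
  x = 3: f ≡ 0 at y ∈ {5}; g ≡ 0 at y ∈ {0}; common: ∅.
  x = 4: f ≡ 0 at y ∈ {2}; g ≡ 0 at y ∈ {2}; common: {2}.
  x = 5: f ≡ 0 at y ∈ {6}; g ≡ 0 at y ∈ {4}; common: ∅.
  x = 6: f ≡ 0 at y ∈ {3}; g ≡ 0 at y ∈ {6}; common: ∅.
Collecting: common zeros = {(4, 2)}, so the count is 1.
Comparison with the Bézout bound: 1 ≤ 1 = deg(f)·deg(g), as expected for curves with no common component (the bound is attained).


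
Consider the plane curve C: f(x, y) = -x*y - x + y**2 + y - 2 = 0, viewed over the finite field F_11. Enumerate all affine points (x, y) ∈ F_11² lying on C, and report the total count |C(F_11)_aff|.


Affine F_11-points: {(0, 1), (0, 9), (1, 5), (1, 6), (4, 7), (5, 2), (8, 3), (8, 4), (9, 0), (9, 8)}; count = 10.

For each of the 121 pairs (x, y) ∈ F_11², evaluate f(x, y) mod 11. Record the zeros.
  x = 0: [0↦9, 1↦0, 2↦4, 3↦10, 4↦7, 5↦6, 6↦7, 7↦10, 8↦4, 9↦0, 10↦9]  zeros at y ∈ {1, 9}
  x = 1: [0↦8, 1↦9, 2↦1, 3↦6, 4↦2, 5↦0, 6↦0, 7↦2, 8↦6, 9↦1, 10↦9]  zeros at y ∈ {5, 6}
  x = 2: [0↦7, 1↦7, 2↦9, 3↦2, 4↦8, 5↦5, 6↦4, 7↦5, 8↦8, 9↦2, 10↦9]  zeros at y ∈ ∅
  x = 3: [0↦6, 1↦5, 2↦6, 3↦9, 4↦3, 5↦10, 6↦8, 7↦8, 8↦10, 9↦3, 10↦9]  zeros at y ∈ ∅
  x = 4: [0↦5, 1↦3, 2↦3, 3↦5, 4↦9, 5↦4, 6↦1, 7↦0, 8↦1, 9↦4, 10↦9]  zeros at y ∈ {7}
  x = 5: [0↦4, 1↦1, 2↦0, 3↦1, 4↦4, 5↦9, 6↦5, 7↦3, 8↦3, 9↦5, 10↦9]  zeros at y ∈ {2}
  x = 6: [0↦3, 1↦10, 2↦8, 3↦8, 4↦10, 5↦3, 6↦9, 7↦6, 8↦5, 9↦6, 10↦9]  zeros at y ∈ ∅
  x = 7: [0↦2, 1↦8, 2↦5, 3↦4, 4↦5, 5↦8, 6↦2, 7↦9, 8↦7, 9↦7, 10↦9]  zeros at y ∈ ∅
  x = 8: [0↦1, 1↦6, 2↦2, 3↦0, 4↦0, 5↦2, 6↦6, 7↦1, 8↦9, 9↦8, 10↦9]  zeros at y ∈ {3, 4}
  x = 9: [0↦0, 1↦4, 2↦10, 3↦7, 4↦6, 5↦7, 6↦10, 7↦4, 8↦0, 9↦9, 10↦9]  zeros at y ∈ {0, 8}
  x = 10: [0↦10, 1↦2, 2↦7, 3↦3, 4↦1, 5↦1, 6↦3, 7↦7, 8↦2, 9↦10, 10↦9]  zeros at y ∈ ∅
Collecting zeros: affine points = {(0, 1), (0, 9), (1, 5), (1, 6), (4, 7), (5, 2), (8, 3), (8, 4), (9, 0), (9, 8)}.
Total count |C(F_11)_aff| = 10.


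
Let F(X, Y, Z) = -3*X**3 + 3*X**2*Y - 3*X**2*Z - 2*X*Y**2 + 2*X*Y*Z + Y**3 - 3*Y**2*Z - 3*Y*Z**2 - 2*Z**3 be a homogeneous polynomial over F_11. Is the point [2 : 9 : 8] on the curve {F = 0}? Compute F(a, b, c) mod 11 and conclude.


F(2,9,8) ≡ 0 (mod 11); P is on the curve.

Evaluate F(2, 9, 8) term-by-term (mod 11).
  -3*X**3 ↦ -3·8·1·1 = -24
  3*X**2*Y ↦ 3·4·9·1 = 108
  -3*X**2*Z ↦ -3·4·1·8 = -96
  -2*X*Y**2 ↦ -2·2·81·1 = -324
  2*X*Y*Z ↦ 2·2·9·8 = 288
  Y**3 ↦ 1·1·729·1 = 729
  -3*Y**2*Z ↦ -3·1·81·8 = -1944
  -3*Y*Z**2 ↦ -3·1·9·64 = -1728
  -2*Z**3 ↦ -2·1·1·512 = -1024
Sum: F(2, 9, 8) = (-24) + (108) + (-96) + (-324) + (288) + (729) + (-1944) + (-1728) + (-1024) = -4015.
Reducing mod 11: -4015 ≡ 0 (mod 11).
Since F(a, b, c) ≡ 0 (mod 11), P lies on the curve.


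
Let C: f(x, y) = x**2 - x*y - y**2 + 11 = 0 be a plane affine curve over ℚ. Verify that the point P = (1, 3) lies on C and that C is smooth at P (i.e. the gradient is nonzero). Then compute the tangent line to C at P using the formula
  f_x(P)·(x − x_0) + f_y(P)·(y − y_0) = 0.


Tangent line at P: -x - 7*y + 22 = 0.

Step 1: f(1, 3) = 0, so P lies on C.
Step 2: partial derivatives
  f_x(x, y) = 2*x - y, f_y(x, y) = -x - 2*y.
  f_x(P) = -1, f_y(P) = -7 (gradient nonzero, so P is smooth).
Step 3: tangent line at P: -1·(x − 1) + -7·(y − 3) = 0.
Expanding: -x - 7*y + 22 = 0.


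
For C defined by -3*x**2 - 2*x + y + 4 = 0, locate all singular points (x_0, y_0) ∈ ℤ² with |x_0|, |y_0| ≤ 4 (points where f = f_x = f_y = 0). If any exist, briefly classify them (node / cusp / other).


No singular points in the scanned grid; C is smooth there.

Compute partial derivatives:
  f_x = -6*x - 2.
  f_y = 1.
f_y = 1 is a nonzero constant, so f_y never vanishes: no point (x, y) can satisfy f = f_x = f_y = 0. In particular no (x, y) ∈ {−4, ..., 4}² is singular; the curve is smooth.


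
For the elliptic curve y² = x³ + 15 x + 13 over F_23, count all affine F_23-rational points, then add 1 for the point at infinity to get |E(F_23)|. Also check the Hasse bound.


Affine points = {(0, 6), (0, 17), (1, 11), (1, 12), (3, 4), (3, 19), (5, 11), (5, 12), (7, 1), (7, 22), (8, 1), (8, 22), (9, 7), (9, 16), (10, 6), (10, 17), (12, 9), (12, 14), (13, 6), (13, 17), (14, 0), (15, 5), (15, 18), (16, 5), (16, 18), (17, 11), (17, 12), (19, 2), (19, 21)}; affine count = 29; |E(F_23)| = 30.

Discriminant check: Δ ∝ 4a³ + 27b² = 4·15³ + 27·13² = 4·3375 + 27·169 ≡ 8 (mod 23). Nonzero ⇒ E is nonsingular.
For each x ∈ F_23, compute rhs = x³ + 15·x + 13 mod 23, then count y ∈ F_23 with y² ≡ rhs.
  x = 0: rhs = 13, matching y values: 6, 17 (2 points).
  x = 1: rhs = 6, matching y values: 11, 12 (2 points).
  x = 2: rhs = 5, matching y values: none (0 points).
  x = 3: rhs = 16, matching y values: 4, 19 (2 points).
  x = 4: rhs = 22, matching y values: none (0 points).
  x = 5: rhs = 6, matching y values: 11, 12 (2 points).
  x = 6: rhs = 20, matching y values: none (0 points).
  x = 7: rhs = 1, matching y values: 1, 22 (2 points).
  x = 8: rhs = 1, matching y values: 1, 22 (2 points).
  x = 9: rhs = 3, matching y values: 7, 16 (2 points).
  x = 10: rhs = 13, matching y values: 6, 17 (2 points).
  x = 11: rhs = 14, matching y values: none (0 points).
  x = 12: rhs = 12, matching y values: 9, 14 (2 points).
  x = 13: rhs = 13, matching y values: 6, 17 (2 points).
  x = 14: rhs = 0, matching y values: 0 (1 points).
  x = 15: rhs = 2, matching y values: 5, 18 (2 points).
  x = 16: rhs = 2, matching y values: 5, 18 (2 points).
  x = 17: rhs = 6, matching y values: 11, 12 (2 points).
  x = 18: rhs = 20, matching y values: none (0 points).
  x = 19: rhs = 4, matching y values: 2, 21 (2 points).
  x = 20: rhs = 10, matching y values: none (0 points).
  x = 21: rhs = 21, matching y values: none (0 points).
  x = 22: rhs = 20, matching y values: none (0 points).
Total affine count: 29.
Full point count |E(F_23)| = 29 + 1 = 30.
Hasse bound: |30 − (23+1)| = |6| = 6 ≤ 2√23 ≈ 9.5917 ✓.


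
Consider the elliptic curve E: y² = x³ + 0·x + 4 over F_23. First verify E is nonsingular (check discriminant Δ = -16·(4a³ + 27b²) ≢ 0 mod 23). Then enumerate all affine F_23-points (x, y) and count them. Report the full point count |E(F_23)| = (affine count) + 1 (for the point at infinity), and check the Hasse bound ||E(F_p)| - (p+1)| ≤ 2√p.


Affine points = {(0, 2), (0, 21), (2, 9), (2, 14), (3, 10), (3, 13), (6, 6), (6, 17), (7, 5), (7, 18), (11, 1), (11, 22), (13, 4), (13, 19), (16, 11), (16, 12), (17, 8), (17, 15), (19, 3), (19, 20), (20, 0), (22, 7), (22, 16)}; affine count = 23; |E(F_23)| = 24.

Discriminant check: Δ ∝ 4a³ + 27b² = 4·0³ + 27·4² = 4·0 + 27·16 ≡ 18 (mod 23). Nonzero ⇒ E is nonsingular.
For each x ∈ F_23, compute rhs = x³ + 0·x + 4 mod 23, then count y ∈ F_23 with y² ≡ rhs.
  x = 0: rhs = 4, matching y values: 2, 21 (2 points).
  x = 1: rhs = 5, matching y values: none (0 points).
  x = 2: rhs = 12, matching y values: 9, 14 (2 points).
  x = 3: rhs = 8, matching y values: 10, 13 (2 points).
  x = 4: rhs = 22, matching y values: none (0 points).
  x = 5: rhs = 14, matching y values: none (0 points).
  x = 6: rhs = 13, matching y values: 6, 17 (2 points).
  x = 7: rhs = 2, matching y values: 5, 18 (2 points).
  x = 8: rhs = 10, matching y values: none (0 points).
  x = 9: rhs = 20, matching y values: none (0 points).
  x = 10: rhs = 15, matching y values: none (0 points).
  x = 11: rhs = 1, matching y values: 1, 22 (2 points).
  x = 12: rhs = 7, matching y values: none (0 points).
  x = 13: rhs = 16, matching y values: 4, 19 (2 points).
  x = 14: rhs = 11, matching y values: none (0 points).
  x = 15: rhs = 21, matching y values: none (0 points).
  x = 16: rhs = 6, matching y values: 11, 12 (2 points).
  x = 17: rhs = 18, matching y values: 8, 15 (2 points).
  x = 18: rhs = 17, matching y values: none (0 points).
  x = 19: rhs = 9, matching y values: 3, 20 (2 points).
  x = 20: rhs = 0, matching y values: 0 (1 points).
  x = 21: rhs = 19, matching y values: none (0 points).
  x = 22: rhs = 3, matching y values: 7, 16 (2 points).
Total affine count: 23.
Full point count |E(F_23)| = 23 + 1 = 24.
Hasse bound: |24 − (23+1)| = |0| = 0 ≤ 2√23 ≈ 9.5917 ✓.


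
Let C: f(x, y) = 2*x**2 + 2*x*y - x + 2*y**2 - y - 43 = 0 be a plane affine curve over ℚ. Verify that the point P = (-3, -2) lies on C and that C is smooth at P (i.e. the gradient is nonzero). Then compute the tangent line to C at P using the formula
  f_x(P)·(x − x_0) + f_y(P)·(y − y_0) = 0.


Tangent line at P: -17*x - 15*y - 81 = 0.

Step 1: f(-3, -2) = 0, so P lies on C.
Step 2: partial derivatives
  f_x(x, y) = 4*x + 2*y - 1, f_y(x, y) = 2*x + 4*y - 1.
  f_x(P) = -17, f_y(P) = -15 (gradient nonzero, so P is smooth).
Step 3: tangent line at P: -17·(x − -3) + -15·(y − -2) = 0.
Expanding: -17*x - 15*y - 81 = 0.


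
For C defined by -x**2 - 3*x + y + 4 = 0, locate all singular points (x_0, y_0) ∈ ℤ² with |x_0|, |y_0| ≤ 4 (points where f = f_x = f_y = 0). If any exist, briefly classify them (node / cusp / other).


No singular points in the scanned grid; C is smooth there.

Compute partial derivatives:
  f_x = -2*x - 3.
  f_y = 1.
f_y = 1 is a nonzero constant, so f_y never vanishes: no point (x, y) can satisfy f = f_x = f_y = 0. In particular no (x, y) ∈ {−4, ..., 4}² is singular; the curve is smooth.


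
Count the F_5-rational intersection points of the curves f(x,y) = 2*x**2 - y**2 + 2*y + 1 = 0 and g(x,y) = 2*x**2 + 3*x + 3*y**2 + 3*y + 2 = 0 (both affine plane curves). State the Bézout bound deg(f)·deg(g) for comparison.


Common zeros: {(3, 1)}; count = 1; Bézout bound = 4.

deg(f) = 2, deg(g) = 2, so Bézout bound = 4.
Scan x ∈ F_5. For each x, list the y ∈ F_5 with f(x, y) ≡ 0 and those with g(x, y) ≡ 0 (mod 5); the common zeros in that column are the intersection.
  x = 0: f ≡ 0 at y ∈ ∅; g ≡ 0 at y ∈ {2}; common: ∅.
  x = 1: f ≡ 0 at y ∈ {3, 4}; g ≡ 0 at y ∈ {2}; common: ∅.
  x = 2: f ≡ 0 at y ∈ {1}; g ≡ 0 at y ∈ ∅; common: ∅.
  x = 3: f ≡ 0 at y ∈ {1}; g ≡ 0 at y ∈ {1, 3}; common: {1}.
  x = 4: f ≡ 0 at y ∈ {3, 4}; g ≡ 0 at y ∈ ∅; common: ∅.
Collecting: common zeros = {(3, 1)}, so the count is 1.
Comparison with the Bézout bound: 1 ≤ 4 = deg(f)·deg(g), as expected for curves with no common component (the affine F_5-count falls short of the bound because intersections may lie at infinity, over extension fields, or carry multiplicity).


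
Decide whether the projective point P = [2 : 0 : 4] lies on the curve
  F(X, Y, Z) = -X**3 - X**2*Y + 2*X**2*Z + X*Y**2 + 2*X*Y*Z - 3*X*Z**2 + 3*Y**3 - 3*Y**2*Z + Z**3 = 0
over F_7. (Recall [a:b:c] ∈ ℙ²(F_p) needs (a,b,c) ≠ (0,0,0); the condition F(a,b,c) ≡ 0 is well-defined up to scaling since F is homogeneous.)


F(2,0,4) ≡ 6 (mod 7); P is NOT on the curve.

Evaluate F(2, 0, 4) term-by-term (mod 7).
  -X**3 ↦ -1·8·1·1 = -8
  -X**2*Y ↦ -1·4·0·1 = 0
  2*X**2*Z ↦ 2·4·1·4 = 32
  X*Y**2 ↦ 1·2·0·1 = 0
  2*X*Y*Z ↦ 2·2·0·4 = 0
  -3*X*Z**2 ↦ -3·2·1·16 = -96
  3*Y**3 ↦ 3·1·0·1 = 0
  -3*Y**2*Z ↦ -3·1·0·4 = 0
  Z**3 ↦ 1·1·1·64 = 64
Sum: F(2, 0, 4) = (-8) + (0) + (32) + (0) + (0) + (-96) + (0) + (0) + (64) = -8.
Reducing mod 7: -8 ≡ 6 (mod 7).
Since F(a, b, c) ≡ 6 ≠ 0 (mod 7), P does NOT lie on the curve.


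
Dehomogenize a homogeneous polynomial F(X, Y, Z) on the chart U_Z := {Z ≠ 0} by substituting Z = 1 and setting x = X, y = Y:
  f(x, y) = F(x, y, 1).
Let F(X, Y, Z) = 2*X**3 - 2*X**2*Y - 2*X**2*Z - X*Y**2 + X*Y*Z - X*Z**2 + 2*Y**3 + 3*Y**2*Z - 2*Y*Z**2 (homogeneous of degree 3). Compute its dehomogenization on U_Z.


f(x, y) = 2*x**3 - 2*x**2*y - 2*x**2 - x*y**2 + x*y - x + 2*y**3 + 3*y**2 - 2*y

On U_Z we set Z = 1. Each monomial c·X^i·Y^j·Z^k in F becomes c·x^i·y^j·1^k = c·x^i·y^j.
Substituting Z = 1: F(X, Y, 1) = 2*x**3 - 2*x**2*y - 2*x**2 - x*y**2 + x*y - x + 2*y**3 + 3*y**2 - 2*y.
Note: deg(f) ≤ deg(F) = 3; strict inequality happens when F is divisible by Z (lost terms).


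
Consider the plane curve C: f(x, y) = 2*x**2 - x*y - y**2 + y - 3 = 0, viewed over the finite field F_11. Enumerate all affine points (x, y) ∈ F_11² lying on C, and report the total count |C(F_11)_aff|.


Affine F_11-points: {(0, 6), (3, 3), (3, 6), (4, 3), (4, 5), (6, 2), (6, 4), (7, 1), (7, 4), (10, 1)}; count = 10.

For each of the 121 pairs (x, y) ∈ F_11², evaluate f(x, y) mod 11. Record the zeros.
  x = 0: [0↦8, 1↦8, 2↦6, 3↦2, 4↦7, 5↦10, 6↦0, 7↦10, 8↦7, 9↦2, 10↦6]  zeros at y ∈ {6}
  x = 1: [0↦10, 1↦9, 2↦6, 3↦1, 4↦5, 5↦7, 6↦7, 7↦5, 8↦1, 9↦6, 10↦9]  zeros at y ∈ ∅
  x = 2: [0↦5, 1↦3, 2↦10, 3↦4, 4↦7, 5↦8, 6↦7, 7↦4, 8↦10, 9↦3, 10↦5]  zeros at y ∈ ∅
  x = 3: [0↦4, 1↦1, 2↦7, 3↦0, 4↦2, 5↦2, 6↦0, 7↦7, 8↦1, 9↦4, 10↦5]  zeros at y ∈ {3, 6}
  x = 4: [0↦7, 1↦3, 2↦8, 3↦0, 4↦1, 5↦0, 6↦8, 7↦3, 8↦7, 9↦9, 10↦9]  zeros at y ∈ {3, 5}
  x = 5: [0↦3, 1↦9, 2↦2, 3↦4, 4↦4, 5↦2, 6↦9, 7↦3, 8↦6, 9↦7, 10↦6]  zeros at y ∈ ∅
  x = 6: [0↦3, 1↦8, 2↦0, 3↦1, 4↦0, 5↦8, 6↦3, 7↦7, 8↦9, 9↦9, 10↦7]  zeros at y ∈ {2, 4}
  x = 7: [0↦7, 1↦0, 2↦2, 3↦2, 4↦0, 5↦7, 6↦1, 7↦4, 8↦5, 9↦4, 10↦1]  zeros at y ∈ {1, 4}
  x = 8: [0↦4, 1↦7, 2↦8, 3↦7, 4↦4, 5↦10, 6↦3, 7↦5, 8↦5, 9↦3, 10↦10]  zeros at y ∈ ∅
  x = 9: [0↦5, 1↦7, 2↦7, 3↦5, 4↦1, 5↦6, 6↦9, 7↦10, 8↦9, 9↦6, 10↦1]  zeros at y ∈ ∅
  x = 10: [0↦10, 1↦0, 2↦10, 3↦7, 4↦2, 5↦6, 6↦8, 7↦8, 8↦6, 9↦2, 10↦7]  zeros at y ∈ {1}
Collecting zeros: affine points = {(0, 6), (3, 3), (3, 6), (4, 3), (4, 5), (6, 2), (6, 4), (7, 1), (7, 4), (10, 1)}.
Total count |C(F_11)_aff| = 10.


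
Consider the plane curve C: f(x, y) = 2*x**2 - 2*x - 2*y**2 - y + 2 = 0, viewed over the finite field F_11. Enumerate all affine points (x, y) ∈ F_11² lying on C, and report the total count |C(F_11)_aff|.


Affine F_11-points: {(2, 7), (2, 9), (3, 1), (3, 4), (4, 8), (8, 8), (9, 1), (9, 4), (10, 7), (10, 9)}; count = 10.

For each of the 121 pairs (x, y) ∈ F_11², evaluate f(x, y) mod 11. Record the zeros.
  x = 0: [0↦2, 1↦10, 2↦3, 3↦3, 4↦10, 5↦2, 6↦1, 7↦7, 8↦9, 9↦7, 10↦1]  zeros at y ∈ ∅
  x = 1: [0↦2, 1↦10, 2↦3, 3↦3, 4↦10, 5↦2, 6↦1, 7↦7, 8↦9, 9↦7, 10↦1]  zeros at y ∈ ∅
  x = 2: [0↦6, 1↦3, 2↦7, 3↦7, 4↦3, 5↦6, 6↦5, 7↦0, 8↦2, 9↦0, 10↦5]  zeros at y ∈ {7, 9}
  x = 3: [0↦3, 1↦0, 2↦4, 3↦4, 4↦0, 5↦3, 6↦2, 7↦8, 8↦10, 9↦8, 10↦2]  zeros at y ∈ {1, 4}
  x = 4: [0↦4, 1↦1, 2↦5, 3↦5, 4↦1, 5↦4, 6↦3, 7↦9, 8↦0, 9↦9, 10↦3]  zeros at y ∈ {8}
  x = 5: [0↦9, 1↦6, 2↦10, 3↦10, 4↦6, 5↦9, 6↦8, 7↦3, 8↦5, 9↦3, 10↦8]  zeros at y ∈ ∅
  x = 6: [0↦7, 1↦4, 2↦8, 3↦8, 4↦4, 5↦7, 6↦6, 7↦1, 8↦3, 9↦1, 10↦6]  zeros at y ∈ ∅
  x = 7: [0↦9, 1↦6, 2↦10, 3↦10, 4↦6, 5↦9, 6↦8, 7↦3, 8↦5, 9↦3, 10↦8]  zeros at y ∈ ∅
  x = 8: [0↦4, 1↦1, 2↦5, 3↦5, 4↦1, 5↦4, 6↦3, 7↦9, 8↦0, 9↦9, 10↦3]  zeros at y ∈ {8}
  x = 9: [0↦3, 1↦0, 2↦4, 3↦4, 4↦0, 5↦3, 6↦2, 7↦8, 8↦10, 9↦8, 10↦2]  zeros at y ∈ {1, 4}
  x = 10: [0↦6, 1↦3, 2↦7, 3↦7, 4↦3, 5↦6, 6↦5, 7↦0, 8↦2, 9↦0, 10↦5]  zeros at y ∈ {7, 9}
Collecting zeros: affine points = {(2, 7), (2, 9), (3, 1), (3, 4), (4, 8), (8, 8), (9, 1), (9, 4), (10, 7), (10, 9)}.
Total count |C(F_11)_aff| = 10.


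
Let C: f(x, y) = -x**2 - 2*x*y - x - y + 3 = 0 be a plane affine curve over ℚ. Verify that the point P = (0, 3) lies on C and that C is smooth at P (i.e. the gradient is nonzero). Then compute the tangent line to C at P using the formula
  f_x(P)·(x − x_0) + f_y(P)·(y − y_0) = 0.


Tangent line at P: -7*x - y + 3 = 0.

Step 1: f(0, 3) = 0, so P lies on C.
Step 2: partial derivatives
  f_x(x, y) = -2*x - 2*y - 1, f_y(x, y) = -2*x - 1.
  f_x(P) = -7, f_y(P) = -1 (gradient nonzero, so P is smooth).
Step 3: tangent line at P: -7·(x − 0) + -1·(y − 3) = 0.
Expanding: -7*x - y + 3 = 0.


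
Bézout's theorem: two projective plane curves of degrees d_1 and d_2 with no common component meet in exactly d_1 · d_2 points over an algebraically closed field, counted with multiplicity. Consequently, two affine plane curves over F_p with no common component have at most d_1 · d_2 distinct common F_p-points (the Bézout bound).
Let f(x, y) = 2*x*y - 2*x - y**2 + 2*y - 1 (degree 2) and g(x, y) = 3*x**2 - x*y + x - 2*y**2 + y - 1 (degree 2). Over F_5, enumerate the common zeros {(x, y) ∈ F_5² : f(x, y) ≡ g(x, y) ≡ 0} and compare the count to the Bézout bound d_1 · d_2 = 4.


Common zeros: {(1, 3), (2, 1), (3, 1)}; count = 3; Bézout bound = 4.

deg(f) = 2, deg(g) = 2, so Bézout bound = 4.
Scan x ∈ F_5. For each x, list the y ∈ F_5 with f(x, y) ≡ 0 and those with g(x, y) ≡ 0 (mod 5); the common zeros in that column are the intersection.
  x = 0: f ≡ 0 at y ∈ {1}; g ≡ 0 at y ∈ ∅; common: ∅.
  x = 1: f ≡ 0 at y ∈ {1, 3}; g ≡ 0 at y ∈ {2, 3}; common: {3}.
  x = 2: f ≡ 0 at y ∈ {0, 1}; g ≡ 0 at y ∈ {1}; common: {1}.
  x = 3: f ≡ 0 at y ∈ {1, 2}; g ≡ 0 at y ∈ {1, 3}; common: {1}.
  x = 4: f ≡ 0 at y ∈ {1, 4}; g ≡ 0 at y ∈ ∅; common: ∅.
Collecting: common zeros = {(1, 3), (2, 1), (3, 1)}, so the count is 3.
Comparison with the Bézout bound: 3 ≤ 4 = deg(f)·deg(g), as expected for curves with no common component (the affine F_5-count falls short of the bound because intersections may lie at infinity, over extension fields, or carry multiplicity).


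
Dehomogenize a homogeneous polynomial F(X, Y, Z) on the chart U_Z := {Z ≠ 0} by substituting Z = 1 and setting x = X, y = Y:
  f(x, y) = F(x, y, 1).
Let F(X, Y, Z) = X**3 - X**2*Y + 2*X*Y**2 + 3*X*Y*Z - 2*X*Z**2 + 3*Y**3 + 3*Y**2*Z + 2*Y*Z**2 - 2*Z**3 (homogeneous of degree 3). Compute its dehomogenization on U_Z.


f(x, y) = x**3 - x**2*y + 2*x*y**2 + 3*x*y - 2*x + 3*y**3 + 3*y**2 + 2*y - 2

On U_Z we set Z = 1. Each monomial c·X^i·Y^j·Z^k in F becomes c·x^i·y^j·1^k = c·x^i·y^j.
Substituting Z = 1: F(X, Y, 1) = x**3 - x**2*y + 2*x*y**2 + 3*x*y - 2*x + 3*y**3 + 3*y**2 + 2*y - 2.
Note: deg(f) ≤ deg(F) = 3; strict inequality happens when F is divisible by Z (lost terms).


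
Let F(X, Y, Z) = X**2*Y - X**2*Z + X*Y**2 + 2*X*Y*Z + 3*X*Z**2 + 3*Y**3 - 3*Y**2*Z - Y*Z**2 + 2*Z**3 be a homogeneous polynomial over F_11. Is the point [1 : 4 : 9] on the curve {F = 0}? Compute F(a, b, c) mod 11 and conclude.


F(1,4,9) ≡ 10 (mod 11); P is NOT on the curve.

Evaluate F(1, 4, 9) term-by-term (mod 11).
  X**2*Y ↦ 1·1·4·1 = 4
  -X**2*Z ↦ -1·1·1·9 = -9
  X*Y**2 ↦ 1·1·16·1 = 16
  2*X*Y*Z ↦ 2·1·4·9 = 72
  3*X*Z**2 ↦ 3·1·1·81 = 243
  3*Y**3 ↦ 3·1·64·1 = 192
  -3*Y**2*Z ↦ -3·1·16·9 = -432
  -Y*Z**2 ↦ -1·1·4·81 = -324
  2*Z**3 ↦ 2·1·1·729 = 1458
Sum: F(1, 4, 9) = (4) + (-9) + (16) + (72) + (243) + (192) + (-432) + (-324) + (1458) = 1220.
Reducing mod 11: 1220 ≡ 10 (mod 11).
Since F(a, b, c) ≡ 10 ≠ 0 (mod 11), P does NOT lie on the curve.


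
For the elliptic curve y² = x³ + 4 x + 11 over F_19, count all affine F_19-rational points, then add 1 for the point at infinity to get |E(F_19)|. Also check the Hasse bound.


Affine points = {(0, 7), (0, 12), (1, 4), (1, 15), (5, 2), (5, 17), (6, 2), (6, 17), (8, 2), (8, 17), (9, 4), (9, 15), (10, 5), (10, 14), (12, 1), (12, 18), (15, 8), (15, 11), (18, 5), (18, 14)}; affine count = 20; |E(F_19)| = 21.

Discriminant check: Δ ∝ 4a³ + 27b² = 4·4³ + 27·11² = 4·64 + 27·121 ≡ 8 (mod 19). Nonzero ⇒ E is nonsingular.
For each x ∈ F_19, compute rhs = x³ + 4·x + 11 mod 19, then count y ∈ F_19 with y² ≡ rhs.
  x = 0: rhs = 11, matching y values: 7, 12 (2 points).
  x = 1: rhs = 16, matching y values: 4, 15 (2 points).
  x = 2: rhs = 8, matching y values: none (0 points).
  x = 3: rhs = 12, matching y values: none (0 points).
  x = 4: rhs = 15, matching y values: none (0 points).
  x = 5: rhs = 4, matching y values: 2, 17 (2 points).
  x = 6: rhs = 4, matching y values: 2, 17 (2 points).
  x = 7: rhs = 2, matching y values: none (0 points).
  x = 8: rhs = 4, matching y values: 2, 17 (2 points).
  x = 9: rhs = 16, matching y values: 4, 15 (2 points).
  x = 10: rhs = 6, matching y values: 5, 14 (2 points).
  x = 11: rhs = 18, matching y values: none (0 points).
  x = 12: rhs = 1, matching y values: 1, 18 (2 points).
  x = 13: rhs = 18, matching y values: none (0 points).
  x = 14: rhs = 18, matching y values: none (0 points).
  x = 15: rhs = 7, matching y values: 8, 11 (2 points).
  x = 16: rhs = 10, matching y values: none (0 points).
  x = 17: rhs = 14, matching y values: none (0 points).
  x = 18: rhs = 6, matching y values: 5, 14 (2 points).
Total affine count: 20.
Full point count |E(F_19)| = 20 + 1 = 21.
Hasse bound: |21 − (19+1)| = |1| = 1 ≤ 2√19 ≈ 8.7178 ✓.


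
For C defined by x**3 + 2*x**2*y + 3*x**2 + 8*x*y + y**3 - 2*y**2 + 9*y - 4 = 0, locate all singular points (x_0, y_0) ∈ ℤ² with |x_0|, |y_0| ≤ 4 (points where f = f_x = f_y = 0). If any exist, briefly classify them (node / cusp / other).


Singular points: {(-2, 1)}; classification: node.

Compute partial derivatives:
  f_x = 3*x**2 + 4*x*y + 6*x + 8*y.
  f_y = 2*x**2 + 8*x + 3*y**2 - 4*y + 9.
Scan x_0 ∈ {−4, ..., 4}. For each x_0, f_y(x_0, y) is a polynomial in y; find its integer roots y ∈ {−4, ..., 4}, then test f_x and f at those candidates.
  x = -4: f_y(-4, y) = 3*y**2 - 4*y + 9; no integer root y with |y| ≤ 4.
  x = -3: f_y(-3, y) = 3*y**2 - 4*y + 3; no integer root y with |y| ≤ 4.
  x = -2: f_y(-2, y) = 3*y**2 - 4*y + 1; vanishes at y ∈ {1}. (-2, 1): f_x = 0, f = 0 — SINGULAR.
  x = -1: f_y(-1, y) = 3*y**2 - 4*y + 3; no integer root y with |y| ≤ 4.
  x = 0: f_y(0, y) = 3*y**2 - 4*y + 9; no integer root y with |y| ≤ 4.
  x = 1: f_y(1, y) = 3*y**2 - 4*y + 19; no integer root y with |y| ≤ 4.
  x = 2: f_y(2, y) = 3*y**2 - 4*y + 33; no integer root y with |y| ≤ 4.
  x = 3: f_y(3, y) = 3*y**2 - 4*y + 51; no integer root y with |y| ≤ 4.
  x = 4: f_y(4, y) = 3*y**2 - 4*y + 73; no integer root y with |y| ≤ 4.
Only singular point on the grid: (-2, 1).
Classify: substitute x = -2 + u, y = 1 + v and expand: f = u**3 + 2*u**2*v - u**2 + v**3 + v**2.
No constant or linear terms (consistent with a singular point). Quadratic part: -u**2 + v**2. Cubic part: u**3 + 2*u**2*v + v**3.
The quadratic part v**2 - u**2 = (v − u)(v + u) splits into two distinct linear factors, so there are two distinct tangent lines y − 1 = ±(x − -2) — this is a node (ordinary double point).
Classification: node.
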